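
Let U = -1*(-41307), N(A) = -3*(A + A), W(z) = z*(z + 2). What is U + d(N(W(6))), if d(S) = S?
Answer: 41019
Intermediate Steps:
W(z) = z*(2 + z)
N(A) = -6*A
U = 41307
U + d(N(W(6))) = 41307 - 36*(2 + 6) = 41307 - 36*8 = 41307 - 6*48 = 41307 - 288 = 41019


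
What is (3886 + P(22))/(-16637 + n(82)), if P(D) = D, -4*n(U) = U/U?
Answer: -15632/66549 ≈ -0.23489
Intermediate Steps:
n(U) = -¼ (n(U) = -U/(4*U) = -¼*1 = -¼)
(3886 + P(22))/(-16637 + n(82)) = (3886 + 22)/(-16637 - ¼) = 3908/(-66549/4) = 3908*(-4/66549) = -15632/66549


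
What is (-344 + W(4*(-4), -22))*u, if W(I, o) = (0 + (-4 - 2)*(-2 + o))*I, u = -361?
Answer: 955928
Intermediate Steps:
W(I, o) = I*(12 - 6*o) (W(I, o) = (0 - 6*(-2 + o))*I = (0 + (12 - 6*o))*I = (12 - 6*o)*I = I*(12 - 6*o))
(-344 + W(4*(-4), -22))*u = (-344 + 6*(4*(-4))*(2 - 1*(-22)))*(-361) = (-344 + 6*(-16)*(2 + 22))*(-361) = (-344 + 6*(-16)*24)*(-361) = (-344 - 2304)*(-361) = -2648*(-361) = 955928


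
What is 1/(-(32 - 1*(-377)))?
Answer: -1/409 ≈ -0.0024450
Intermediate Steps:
1/(-(32 - 1*(-377))) = 1/(-(32 + 377)) = 1/(-1*409) = 1/(-409) = -1/409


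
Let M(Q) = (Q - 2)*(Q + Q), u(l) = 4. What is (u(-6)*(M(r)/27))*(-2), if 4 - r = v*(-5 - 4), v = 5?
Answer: -36848/27 ≈ -1364.7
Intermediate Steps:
r = 49 (r = 4 - 5*(-5 - 4) = 4 - 5*(-9) = 4 - 1*(-45) = 4 + 45 = 49)
M(Q) = 2*Q*(-2 + Q) (M(Q) = (-2 + Q)*(2*Q) = 2*Q*(-2 + Q))
(u(-6)*(M(r)/27))*(-2) = (4*((2*49*(-2 + 49))/27))*(-2) = (4*((2*49*47)*(1/27)))*(-2) = (4*(4606*(1/27)))*(-2) = (4*(4606/27))*(-2) = (18424/27)*(-2) = -36848/27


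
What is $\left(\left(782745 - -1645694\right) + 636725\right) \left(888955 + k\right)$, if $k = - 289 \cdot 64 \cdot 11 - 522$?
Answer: $2099566841228$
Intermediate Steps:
$k = -203978$ ($k = \left(-289\right) 704 - 522 = -203456 - 522 = -203978$)
$\left(\left(782745 - -1645694\right) + 636725\right) \left(888955 + k\right) = \left(\left(782745 - -1645694\right) + 636725\right) \left(888955 - 203978\right) = \left(\left(782745 + 1645694\right) + 636725\right) 684977 = \left(2428439 + 636725\right) 684977 = 3065164 \cdot 684977 = 2099566841228$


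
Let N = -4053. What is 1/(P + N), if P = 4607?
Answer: 1/554 ≈ 0.0018051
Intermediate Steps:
1/(P + N) = 1/(4607 - 4053) = 1/554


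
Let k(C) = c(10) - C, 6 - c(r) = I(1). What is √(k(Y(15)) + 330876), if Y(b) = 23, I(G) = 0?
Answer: √330859 ≈ 575.20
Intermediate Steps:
c(r) = 6 (c(r) = 6 - 1*0 = 6 + 0 = 6)
k(C) = 6 - C
√(k(Y(15)) + 330876) = √((6 - 1*23) + 330876) = √((6 - 23) + 330876) = √(-17 + 330876) = √330859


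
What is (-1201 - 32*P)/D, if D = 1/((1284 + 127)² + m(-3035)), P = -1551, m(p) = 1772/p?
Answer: 292641579356553/3035 ≈ 9.6422e+10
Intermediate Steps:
D = 3035/6042443463 (D = 1/((1284 + 127)² + 1772/(-3035)) = 1/(1411² + 1772*(-1/3035)) = 1/(1990921 - 1772/3035) = 1/(6042443463/3035) = 3035/6042443463 ≈ 5.0228e-7)
(-1201 - 32*P)/D = (-1201 - 32*(-1551))/(3035/6042443463) = (-1201 + 49632)*(6042443463/3035) = 48431*(6042443463/3035) = 292641579356553/3035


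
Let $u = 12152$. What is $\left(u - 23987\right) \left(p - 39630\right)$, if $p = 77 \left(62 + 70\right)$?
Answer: $348730110$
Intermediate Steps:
$p = 10164$ ($p = 77 \cdot 132 = 10164$)
$\left(u - 23987\right) \left(p - 39630\right) = \left(12152 - 23987\right) \left(10164 - 39630\right) = \left(-11835\right) \left(-29466\right) = 348730110$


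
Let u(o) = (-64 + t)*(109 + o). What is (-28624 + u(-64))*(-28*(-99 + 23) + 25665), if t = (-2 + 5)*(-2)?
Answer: -883094782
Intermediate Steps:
t = -6 (t = 3*(-2) = -6)
u(o) = -7630 - 70*o (u(o) = (-64 - 6)*(109 + o) = -70*(109 + o) = -7630 - 70*o)
(-28624 + u(-64))*(-28*(-99 + 23) + 25665) = (-28624 + (-7630 - 70*(-64)))*(-28*(-99 + 23) + 25665) = (-28624 + (-7630 + 4480))*(-28*(-76) + 25665) = (-28624 - 3150)*(2128 + 25665) = -31774*27793 = -883094782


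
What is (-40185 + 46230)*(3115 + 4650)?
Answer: 46939425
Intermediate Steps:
(-40185 + 46230)*(3115 + 4650) = 6045*7765 = 46939425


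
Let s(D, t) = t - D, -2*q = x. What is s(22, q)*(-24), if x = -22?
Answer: 264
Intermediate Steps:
q = 11 (q = -½*(-22) = 11)
s(22, q)*(-24) = (11 - 1*22)*(-24) = (11 - 22)*(-24) = -11*(-24) = 264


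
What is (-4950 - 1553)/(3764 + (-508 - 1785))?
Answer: -6503/1471 ≈ -4.4208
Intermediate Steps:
(-4950 - 1553)/(3764 + (-508 - 1785)) = -6503/(3764 - 2293) = -6503/1471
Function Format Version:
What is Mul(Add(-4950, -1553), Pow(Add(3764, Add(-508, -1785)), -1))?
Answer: Rational(-6503, 1471) ≈ -4.4208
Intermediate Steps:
Mul(Add(-4950, -1553), Pow(Add(3764, Add(-508, -1785)), -1)) = Mul(-6503, Pow(Add(3764, -2293), -1)) = Mul(-6503, Pow(1471, -1)) = Mul(-6503, Rational(1, 1471)) = Rational(-6503, 1471)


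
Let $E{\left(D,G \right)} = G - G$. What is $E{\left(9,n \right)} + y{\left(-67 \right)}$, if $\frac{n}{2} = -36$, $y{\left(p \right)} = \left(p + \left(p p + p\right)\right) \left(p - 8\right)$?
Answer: $-326625$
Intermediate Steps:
$y{\left(p \right)} = \left(-8 + p\right) \left(p^{2} + 2 p\right)$ ($y{\left(p \right)} = \left(p + \left(p^{2} + p\right)\right) \left(-8 + p\right) = \left(p + \left(p + p^{2}\right)\right) \left(-8 + p\right) = \left(p^{2} + 2 p\right) \left(-8 + p\right) = \left(-8 + p\right) \left(p^{2} + 2 p\right)$)
$n = -72$ ($n = 2 \left(-36\right) = -72$)
$E{\left(D,G \right)} = 0$
$E{\left(9,n \right)} + y{\left(-67 \right)} = 0 - 67 \left(-16 + \left(-67\right)^{2} - -402\right) = 0 - 67 \left(-16 + 4489 + 402\right) = 0 - 326625 = -326625$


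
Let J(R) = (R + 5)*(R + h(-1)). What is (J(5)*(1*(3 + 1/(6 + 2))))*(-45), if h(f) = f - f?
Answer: -28125/4 ≈ -7031.3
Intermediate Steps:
h(f) = 0
J(R) = R*(5 + R) (J(R) = (R + 5)*(R + 0) = (5 + R)*R = R*(5 + R))
(J(5)*(1*(3 + 1/(6 + 2))))*(-45) = ((5*(5 + 5))*(1*(3 + 1/(6 + 2))))*(-45) = ((5*10)*(1*(3 + 1/8)))*(-45) = (50*(1*(3 + ⅛)))*(-45) = (50*(1*(25/8)))*(-45) = (50*(25/8))*(-45) = (625/4)*(-45) = -28125/4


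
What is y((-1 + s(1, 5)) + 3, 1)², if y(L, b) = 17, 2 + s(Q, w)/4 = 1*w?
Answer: 289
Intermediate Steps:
s(Q, w) = -8 + 4*w (s(Q, w) = -8 + 4*(1*w) = -8 + 4*w)
y((-1 + s(1, 5)) + 3, 1)² = 17² = 289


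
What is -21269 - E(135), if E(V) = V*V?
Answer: -39494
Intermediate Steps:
E(V) = V²
-21269 - E(135) = -21269 - 1*135² = -21269 - 1*18225 = -21269 - 18225 = -39494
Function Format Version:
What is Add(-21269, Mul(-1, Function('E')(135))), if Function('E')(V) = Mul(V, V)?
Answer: -39494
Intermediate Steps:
Function('E')(V) = Pow(V, 2)
Add(-21269, Mul(-1, Function('E')(135))) = Add(-21269, Mul(-1, Pow(135, 2))) = Add(-21269, Mul(-1, 18225)) = Add(-21269, -18225) = -39494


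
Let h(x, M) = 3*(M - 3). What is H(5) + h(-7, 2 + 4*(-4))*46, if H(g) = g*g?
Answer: -2321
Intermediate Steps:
H(g) = g²
h(x, M) = -9 + 3*M (h(x, M) = 3*(-3 + M) = -9 + 3*M)
H(5) + h(-7, 2 + 4*(-4))*46 = 5² + (-9 + 3*(2 + 4*(-4)))*46 = 25 + (-9 + 3*(2 - 16))*46 = 25 + (-9 + 3*(-14))*46 = 25 + (-9 - 42)*46 = 25 - 51*46 = 25 - 2346 = -2321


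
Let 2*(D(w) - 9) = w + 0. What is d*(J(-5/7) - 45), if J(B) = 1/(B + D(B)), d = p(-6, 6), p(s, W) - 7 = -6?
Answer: -4981/111 ≈ -44.874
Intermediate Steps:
p(s, W) = 1 (p(s, W) = 7 - 6 = 1)
d = 1
D(w) = 9 + w/2 (D(w) = 9 + (w + 0)/2 = 9 + w/2)
J(B) = 1/(9 + 3*B/2) (J(B) = 1/(B + (9 + B/2)) = 1/(9 + 3*B/2))
d*(J(-5/7) - 45) = 1*(2/(3*(6 - 5/7)) - 45) = 1*(2/(3*(37/7)) - 45) = 1*((⅔)*(7/37) - 45) = 1*(14/111 - 45) = 1*(-4981/111) = -4981/111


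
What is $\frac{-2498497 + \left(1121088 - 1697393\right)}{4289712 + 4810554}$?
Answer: $- \frac{512467}{1516711} \approx -0.33788$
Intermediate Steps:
$\frac{-2498497 + \left(1121088 - 1697393\right)}{4289712 + 4810554} = \frac{-2498497 + \left(1121088 - 1697393\right)}{9100266} = \left(-2498497 - 576305\right) \frac{1}{9100266} = \left(-3074802\right) \frac{1}{9100266} = - \frac{512467}{1516711}$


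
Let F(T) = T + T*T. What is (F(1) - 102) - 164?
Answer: -264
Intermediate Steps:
F(T) = T + T²
(F(1) - 102) - 164 = (1*(1 + 1) - 102) - 164 = (1*2 - 102) - 164 = (2 - 102) - 164 = -100 - 164 = -264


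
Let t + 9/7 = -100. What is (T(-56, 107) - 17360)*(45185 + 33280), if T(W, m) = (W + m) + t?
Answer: -9562686480/7 ≈ -1.3661e+9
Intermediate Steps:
t = -709/7 (t = -9/7 - 100 = -709/7 ≈ -101.29)
T(W, m) = -709/7 + W + m (T(W, m) = (W + m) - 709/7 = -709/7 + W + m)
(T(-56, 107) - 17360)*(45185 + 33280) = ((-709/7 - 56 + 107) - 17360)*(45185 + 33280) = (-352/7 - 17360)*78465 = -121872/7*78465 = -9562686480/7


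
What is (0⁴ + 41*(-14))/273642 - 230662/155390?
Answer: -15802001216/10630307595 ≈ -1.4865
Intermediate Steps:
(0⁴ + 41*(-14))/273642 - 230662/155390 = (0 - 574)*(1/273642) - 230662*1/155390 = -574*1/273642 - 115331/77695 = -287/136821 - 115331/77695 = -15802001216/10630307595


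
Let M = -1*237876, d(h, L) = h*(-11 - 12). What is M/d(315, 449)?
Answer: 79292/2415 ≈ 32.833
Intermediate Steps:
d(h, L) = -23*h (d(h, L) = h*(-23) = -23*h)
M = -237876
M/d(315, 449) = -237876/((-23*315)) = -237876/(-7245) = -237876*(-1/7245) = 79292/2415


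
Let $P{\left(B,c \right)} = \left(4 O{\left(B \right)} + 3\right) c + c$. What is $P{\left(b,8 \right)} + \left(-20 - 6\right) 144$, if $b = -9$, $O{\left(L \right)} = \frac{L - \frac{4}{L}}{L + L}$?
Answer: $- \frac{299440}{81} \approx -3696.8$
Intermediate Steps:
$O{\left(L \right)} = \frac{L - \frac{4}{L}}{2 L}$
$P{\left(B,c \right)} = c + c \left(5 - \frac{8}{B^{2}}\right)$ ($P{\left(B,c \right)} = \left(4 \left(\frac{1}{2} - \frac{2}{B^{2}}\right) + 3\right) c + c = \left(\left(2 - \frac{8}{B^{2}}\right) + 3\right) c + c = \left(5 - \frac{8}{B^{2}}\right) c + c = c \left(5 - \frac{8}{B^{2}}\right) + c = c + c \left(5 - \frac{8}{B^{2}}\right)$)
$P{\left(b,8 \right)} + \left(-20 - 6\right) 144 = \left(6 \cdot 8 - \frac{64}{81}\right) + \left(-20 - 6\right) 144 = \left(48 - 64 \cdot \frac{1}{81}\right) + \left(-20 - 6\right) 144 = \left(48 - \frac{64}{81}\right) - 3744 = \frac{3824}{81} - 3744 = - \frac{299440}{81}$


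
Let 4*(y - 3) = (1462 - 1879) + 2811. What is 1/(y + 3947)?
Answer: 2/9097 ≈ 0.00021985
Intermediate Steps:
y = 1203/2 (y = 3 + ((1462 - 1879) + 2811)/4 = 3 + (-417 + 2811)/4 = 3 + (¼)*2394 = 3 + 1197/2 = 1203/2 ≈ 601.50)
1/(y + 3947) = 1/(1203/2 + 3947) = 1/(9097/2) = 2/9097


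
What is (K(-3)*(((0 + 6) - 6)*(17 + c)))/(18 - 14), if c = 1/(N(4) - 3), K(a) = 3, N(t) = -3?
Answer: 0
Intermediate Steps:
c = -⅙ (c = 1/(-3 - 3) = 1/(-6) = -⅙ ≈ -0.16667)
(K(-3)*(((0 + 6) - 6)*(17 + c)))/(18 - 14) = (3*(((0 + 6) - 6)*(17 - ⅙)))/(18 - 14) = (3*((6 - 6)*(101/6)))/4 = (3*(0*(101/6)))*(¼) = (3*0)*(¼) = 0*(¼) = 0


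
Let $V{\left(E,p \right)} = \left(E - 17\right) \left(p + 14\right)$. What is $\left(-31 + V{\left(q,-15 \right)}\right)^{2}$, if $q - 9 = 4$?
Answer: $729$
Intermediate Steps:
$q = 13$ ($q = 9 + 4 = 13$)
$V{\left(E,p \right)} = \left(-17 + E\right) \left(14 + p\right)$
$\left(-31 + V{\left(q,-15 \right)}\right)^{2} = \left(-31 + \left(-238 - -255 + 14 \cdot 13 + 13 \left(-15\right)\right)\right)^{2} = \left(-31 + \left(-238 + 255 + 182 - 195\right)\right)^{2} = \left(-31 + 4\right)^{2} = \left(-27\right)^{2} = 729$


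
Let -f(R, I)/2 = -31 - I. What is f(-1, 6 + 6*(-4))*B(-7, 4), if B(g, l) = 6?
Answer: 156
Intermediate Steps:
f(R, I) = 62 + 2*I (f(R, I) = -2*(-31 - I) = 62 + 2*I)
f(-1, 6 + 6*(-4))*B(-7, 4) = (62 + 2*(6 + 6*(-4)))*6 = (62 + 2*(6 - 24))*6 = (62 + 2*(-18))*6 = (62 - 36)*6 = 26*6 = 156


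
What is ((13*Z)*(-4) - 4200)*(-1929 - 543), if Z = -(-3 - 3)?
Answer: 11153664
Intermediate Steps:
Z = 6 (Z = -1*(-6) = 6)
((13*Z)*(-4) - 4200)*(-1929 - 543) = ((13*6)*(-4) - 4200)*(-1929 - 543) = (78*(-4) - 4200)*(-2472) = (-312 - 4200)*(-2472) = -4512*(-2472) = 11153664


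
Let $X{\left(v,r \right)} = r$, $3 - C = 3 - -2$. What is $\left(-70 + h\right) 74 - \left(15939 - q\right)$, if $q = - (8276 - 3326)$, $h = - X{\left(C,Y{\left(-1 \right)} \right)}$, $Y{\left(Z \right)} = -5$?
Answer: $-25699$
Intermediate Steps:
$C = -2$ ($C = 3 - \left(3 - -2\right) = 3 - \left(3 + 2\right) = 3 - 5 = -2$)
$h = 5$ ($h = \left(-1\right) \left(-5\right) = 5$)
$q = -4950$ ($q = - (8276 - 3326) = \left(-1\right) 4950 = -4950$)
$\left(-70 + h\right) 74 - \left(15939 - q\right) = \left(-70 + 5\right) 74 - \left(15939 - -4950\right) = \left(-65\right) 74 - \left(15939 + 4950\right) = -4810 - 20889 = -25699$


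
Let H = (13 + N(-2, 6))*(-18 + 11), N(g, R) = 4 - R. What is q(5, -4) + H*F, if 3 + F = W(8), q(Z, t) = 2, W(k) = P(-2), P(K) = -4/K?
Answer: 79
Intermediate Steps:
W(k) = 2 (W(k) = -4/(-2) = -4*(-1/2) = 2)
F = -1 (F = -3 + 2 = -1)
H = -77 (H = (13 + (4 - 1*6))*(-18 + 11) = (13 + (4 - 6))*(-7) = (13 - 2)*(-7) = 11*(-7) = -77)
q(5, -4) + H*F = 2 - 77*(-1) = 2 + 77 = 79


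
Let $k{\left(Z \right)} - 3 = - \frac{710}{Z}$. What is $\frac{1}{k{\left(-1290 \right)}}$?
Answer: $\frac{129}{458} \approx 0.28166$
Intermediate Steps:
$k{\left(Z \right)} = 3 - \frac{710}{Z}$
$\frac{1}{k{\left(-1290 \right)}} = \frac{1}{3 - \frac{710}{-1290}} = \frac{1}{3 - - \frac{71}{129}} = \frac{1}{3 + \frac{71}{129}} = \frac{1}{\frac{458}{129}} = \frac{129}{458}$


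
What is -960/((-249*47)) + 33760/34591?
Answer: 142766880/134939491 ≈ 1.0580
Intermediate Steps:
-960/((-249*47)) + 33760/34591 = -960/(-11703) + 33760*(1/34591) = -960*(-1/11703) + 33760/34591 = 320/3901 + 33760/34591 = 142766880/134939491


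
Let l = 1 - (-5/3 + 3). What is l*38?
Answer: -38/3 ≈ -12.667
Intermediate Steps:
l = -1/3 (l = 1 - (-5*1/3 + 3) = 1 - (-5/3 + 3) = 1 - 1*4/3 = 1 - 4/3 = -1/3 ≈ -0.33333)
l*38 = -1/3*38 = -38/3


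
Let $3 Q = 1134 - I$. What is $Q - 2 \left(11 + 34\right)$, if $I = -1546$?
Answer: $\frac{2410}{3} \approx 803.33$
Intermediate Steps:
$Q = \frac{2680}{3}$ ($Q = \frac{1134 - -1546}{3} = \frac{1134 + 1546}{3} = \frac{1}{3} \cdot 2680 = \frac{2680}{3} \approx 893.33$)
$Q - 2 \left(11 + 34\right) = \frac{2680}{3} - 2 \left(11 + 34\right) = \frac{2680}{3} - 90 = \frac{2410}{3}$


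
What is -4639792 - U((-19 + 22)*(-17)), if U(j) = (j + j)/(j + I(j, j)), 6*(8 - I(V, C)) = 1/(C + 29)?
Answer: -26330833064/5675 ≈ -4.6398e+6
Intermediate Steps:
I(V, C) = 8 - 1/(6*(29 + C)) (I(V, C) = 8 - 1/(6*(C + 29)) = 8 - 1/(6*(29 + C)))
U(j) = 2*j/(j + (1391 + 48*j)/(6*(29 + j))) (U(j) = (j + j)/(j + (1391 + 48*j)/(6*(29 + j))) = (2*j)/(j + (1391 + 48*j)/(6*(29 + j))) = 2*j/(j + (1391 + 48*j)/(6*(29 + j))))
-4639792 - U((-19 + 22)*(-17)) = -4639792 - 12*(-19 + 22)*(-17)*(29 + (-19 + 22)*(-17))/(1391 + 6*((-19 + 22)*(-17))**2 + 222*((-19 + 22)*(-17))) = -4639792 - 12*3*(-17)*(29 + 3*(-17))/(1391 + 6*(3*(-17))**2 + 222*(3*(-17))) = -4639792 - 12*(-51)*(29 - 51)/(1391 + 6*(-51)**2 + 222*(-51)) = -4639792 - 12*(-51)*(-22)/(1391 + 6*2601 - 11322) = -4639792 - 12*(-51)*(-22)/(1391 + 15606 - 11322) = -4639792 - 12*(-51)*(-22)/5675 = -4639792 - 1*13464/5675 = -4639792 - 13464/5675 = -26330833064/5675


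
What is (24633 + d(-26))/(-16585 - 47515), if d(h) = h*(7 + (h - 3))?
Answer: -5041/12820 ≈ -0.39321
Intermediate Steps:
d(h) = h*(4 + h) (d(h) = h*(7 + (-3 + h)) = h*(4 + h))
(24633 + d(-26))/(-16585 - 47515) = (24633 - 26*(4 - 26))/(-16585 - 47515) = (24633 - 26*(-22))/(-64100) = (24633 + 572)*(-1/64100) = 25205*(-1/64100) = -5041/12820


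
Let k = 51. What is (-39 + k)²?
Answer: 144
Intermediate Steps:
(-39 + k)² = (-39 + 51)² = 12² = 144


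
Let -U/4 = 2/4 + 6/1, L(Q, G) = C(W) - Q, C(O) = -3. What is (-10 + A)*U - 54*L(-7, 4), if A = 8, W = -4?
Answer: -164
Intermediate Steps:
L(Q, G) = -3 - Q
U = -26 (U = -4*(2/4 + 6/1) = -4*(2*(¼) + 6*1) = -4*(½ + 6) = -4*13/2 = -26)
(-10 + A)*U - 54*L(-7, 4) = (-10 + 8)*(-26) - 54*(-3 - 1*(-7)) = -2*(-26) - 54*(-3 + 7) = 52 - 54*4 = 52 - 216 = -164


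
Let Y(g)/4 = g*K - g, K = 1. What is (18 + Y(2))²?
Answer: 324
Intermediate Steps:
Y(g) = 0 (Y(g) = 4*(g*1 - g) = 4*(g - g) = 4*0 = 0)
(18 + Y(2))² = (18 + 0)² = 18² = 324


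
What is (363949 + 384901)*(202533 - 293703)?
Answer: -68272654500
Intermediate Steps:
(363949 + 384901)*(202533 - 293703) = 748850*(-91170) = -68272654500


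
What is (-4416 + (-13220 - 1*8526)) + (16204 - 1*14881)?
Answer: -24839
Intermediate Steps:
(-4416 + (-13220 - 1*8526)) + (16204 - 1*14881) = (-4416 + (-13220 - 8526)) + (16204 - 14881) = (-4416 - 21746) + 1323 = -26162 + 1323 = -24839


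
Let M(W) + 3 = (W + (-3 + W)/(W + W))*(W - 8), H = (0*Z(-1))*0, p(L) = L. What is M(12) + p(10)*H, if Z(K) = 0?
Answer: 93/2 ≈ 46.500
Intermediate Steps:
H = 0 (H = (0*0)*0 = 0*0 = 0)
M(W) = -3 + (-8 + W)*(W + (-3 + W)/(2*W)) (M(W) = -3 + (W + (-3 + W)/(W + W))*(W - 8) = -3 + (W + (-3 + W)/((2*W)))*(-8 + W) = -3 + (W + (-3 + W)*(1/(2*W)))*(-8 + W) = -3 + (W + (-3 + W)/(2*W))*(-8 + W) = -3 + (-8 + W)*(W + (-3 + W)/(2*W)))
M(12) + p(10)*H = (-17/2 + 12**2 + 12/12 - 15/2*12) + 10*0 = (-17/2 + 144 + 12*(1/12) - 90) + 0 = (-17/2 + 144 + 1 - 90) + 0 = 93/2 + 0 = 93/2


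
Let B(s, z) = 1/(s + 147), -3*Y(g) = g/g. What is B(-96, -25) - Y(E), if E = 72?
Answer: 6/17 ≈ 0.35294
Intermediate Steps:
Y(g) = -⅓ (Y(g) = -g/(3*g) = -⅓*1 = -⅓)
B(s, z) = 1/(147 + s)
B(-96, -25) - Y(E) = 1/(147 - 96) - 1*(-⅓) = 1/51 + ⅓ = 6/17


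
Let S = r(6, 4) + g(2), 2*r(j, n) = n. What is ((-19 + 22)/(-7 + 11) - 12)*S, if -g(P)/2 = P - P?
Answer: -45/2 ≈ -22.500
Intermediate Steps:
r(j, n) = n/2
g(P) = 0 (g(P) = -2*(P - P) = -2*0 = 0)
S = 2 (S = (1/2)*4 + 0 = 2 + 0 = 2)
((-19 + 22)/(-7 + 11) - 12)*S = ((-19 + 22)/(-7 + 11) - 12)*2 = (3/4 - 12)*2 = -45/4*2 = -45/2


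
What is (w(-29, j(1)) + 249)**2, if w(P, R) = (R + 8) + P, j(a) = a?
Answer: 52441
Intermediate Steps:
w(P, R) = 8 + P + R (w(P, R) = (8 + R) + P = 8 + P + R)
(w(-29, j(1)) + 249)**2 = ((8 - 29 + 1) + 249)**2 = (-20 + 249)**2 = 229**2 = 52441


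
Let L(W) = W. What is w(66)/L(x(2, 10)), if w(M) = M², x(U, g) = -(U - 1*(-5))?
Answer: -4356/7 ≈ -622.29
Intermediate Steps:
x(U, g) = -5 - U (x(U, g) = -(U + 5) = -(5 + U) = -5 - U)
w(66)/L(x(2, 10)) = 66²/(-5 - 1*2) = 4356/(-5 - 2) = 4356/(-7) = 4356*(-⅐) = -4356/7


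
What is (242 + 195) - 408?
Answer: 29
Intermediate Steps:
(242 + 195) - 408 = 437 - 408 = 29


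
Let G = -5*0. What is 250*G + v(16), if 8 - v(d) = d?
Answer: -8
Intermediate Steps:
G = 0
v(d) = 8 - d
250*G + v(16) = 250*0 + (8 - 1*16) = 0 + (8 - 16) = 0 - 8 = -8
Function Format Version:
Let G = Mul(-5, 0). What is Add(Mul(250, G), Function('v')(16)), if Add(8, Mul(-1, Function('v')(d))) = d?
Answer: -8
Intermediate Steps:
G = 0
Function('v')(d) = Add(8, Mul(-1, d))
Add(Mul(250, G), Function('v')(16)) = Add(Mul(250, 0), Add(8, Mul(-1, 16))) = Add(0, Add(8, -16)) = Add(0, -8) = -8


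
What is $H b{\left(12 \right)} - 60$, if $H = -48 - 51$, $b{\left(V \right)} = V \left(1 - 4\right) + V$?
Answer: $2316$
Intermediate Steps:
$b{\left(V \right)} = - 2 V$ ($b{\left(V \right)} = V \left(-3\right) + V = - 3 V + V = - 2 V$)
$H = -99$ ($H = -48 - 51 = -99$)
$H b{\left(12 \right)} - 60 = - 99 \left(\left(-2\right) 12\right) - 60 = \left(-99\right) \left(-24\right) - 60 = 2376 - 60 = 2316$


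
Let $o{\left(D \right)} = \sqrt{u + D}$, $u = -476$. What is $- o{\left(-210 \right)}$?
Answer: $- 7 i \sqrt{14} \approx - 26.192 i$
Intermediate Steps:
$o{\left(D \right)} = \sqrt{-476 + D}$
$- o{\left(-210 \right)} = - \sqrt{-476 - 210} = - \sqrt{-686} = - 7 i \sqrt{14}$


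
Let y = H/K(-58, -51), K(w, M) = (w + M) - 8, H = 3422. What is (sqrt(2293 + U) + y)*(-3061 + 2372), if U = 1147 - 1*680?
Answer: 181366/9 - 1378*sqrt(690) ≈ -16045.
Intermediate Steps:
K(w, M) = -8 + M + w (K(w, M) = (M + w) - 8 = -8 + M + w)
U = 467 (U = 1147 - 680 = 467)
y = -3422/117 (y = 3422/(-8 - 51 - 58) = 3422/(-117) = 3422*(-1/117) = -3422/117 ≈ -29.248)
(sqrt(2293 + U) + y)*(-3061 + 2372) = (sqrt(2293 + 467) - 3422/117)*(-3061 + 2372) = (sqrt(2760) - 3422/117)*(-689) = (2*sqrt(690) - 3422/117)*(-689) = (-3422/117 + 2*sqrt(690))*(-689) = 181366/9 - 1378*sqrt(690)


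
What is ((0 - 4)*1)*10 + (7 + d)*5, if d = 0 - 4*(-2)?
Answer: 35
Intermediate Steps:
d = 8 (d = 0 + 8 = 8)
((0 - 4)*1)*10 + (7 + d)*5 = ((0 - 4)*1)*10 + (7 + 8)*5 = -4*1*10 + 15*5 = -4*10 + 75 = -40 + 75 = 35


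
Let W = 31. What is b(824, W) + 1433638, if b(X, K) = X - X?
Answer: 1433638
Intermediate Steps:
b(X, K) = 0
b(824, W) + 1433638 = 0 + 1433638 = 1433638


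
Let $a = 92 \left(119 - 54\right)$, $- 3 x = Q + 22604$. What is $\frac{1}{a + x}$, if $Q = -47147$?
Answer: $\frac{1}{14161} \approx 7.0616 \cdot 10^{-5}$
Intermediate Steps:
$x = 8181$ ($x = - \frac{-47147 + 22604}{3} = \left(- \frac{1}{3}\right) \left(-24543\right) = 8181$)
$a = 5980$ ($a = 92 \cdot 65 = 5980$)
$\frac{1}{a + x} = \frac{1}{5980 + 8181} = \frac{1}{14161}$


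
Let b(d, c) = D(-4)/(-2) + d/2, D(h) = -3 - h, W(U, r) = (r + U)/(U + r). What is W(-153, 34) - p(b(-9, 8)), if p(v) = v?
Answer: 6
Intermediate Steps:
W(U, r) = 1 (W(U, r) = (U + r)/(U + r) = 1)
b(d, c) = -1/2 + d/2 (b(d, c) = (-3 - 1*(-4))/(-2) + d/2 = (-3 + 4)*(-1/2) + d*(1/2) = 1*(-1/2) + d/2 = -1/2 + d/2)
W(-153, 34) - p(b(-9, 8)) = 1 - (-1/2 + (1/2)*(-9)) = 1 - (-1/2 - 9/2) = 1 - 1*(-5) = 1 + 5 = 6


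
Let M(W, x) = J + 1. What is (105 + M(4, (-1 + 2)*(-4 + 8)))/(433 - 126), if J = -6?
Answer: 100/307 ≈ 0.32573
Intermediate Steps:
M(W, x) = -5 (M(W, x) = -6 + 1 = -5)
(105 + M(4, (-1 + 2)*(-4 + 8)))/(433 - 126) = (105 - 5)/(433 - 126) = 100/307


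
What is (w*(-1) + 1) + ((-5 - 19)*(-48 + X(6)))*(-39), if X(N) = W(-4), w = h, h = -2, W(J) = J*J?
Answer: -29949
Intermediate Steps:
W(J) = J**2
w = -2
X(N) = 16 (X(N) = (-4)**2 = 16)
(w*(-1) + 1) + ((-5 - 19)*(-48 + X(6)))*(-39) = (-2*(-1) + 1) + ((-5 - 19)*(-48 + 16))*(-39) = (2 + 1) - 24*(-32)*(-39) = 3 + 768*(-39) = 3 - 29952 = -29949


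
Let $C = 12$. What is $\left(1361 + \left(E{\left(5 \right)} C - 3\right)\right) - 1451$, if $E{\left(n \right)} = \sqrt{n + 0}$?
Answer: $-93 + 12 \sqrt{5} \approx -66.167$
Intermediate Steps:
$E{\left(n \right)} = \sqrt{n}$
$\left(1361 + \left(E{\left(5 \right)} C - 3\right)\right) - 1451 = \left(1361 - \left(3 - \sqrt{5} \cdot 12\right)\right) - 1451 = \left(1361 - \left(3 - 12 \sqrt{5}\right)\right) - 1451 = \left(1358 + 12 \sqrt{5}\right) - 1451 = -93 + 12 \sqrt{5}$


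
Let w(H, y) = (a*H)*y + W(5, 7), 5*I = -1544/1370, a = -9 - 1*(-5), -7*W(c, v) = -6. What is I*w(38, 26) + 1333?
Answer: 53310651/23975 ≈ 2223.6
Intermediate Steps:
W(c, v) = 6/7 (W(c, v) = -⅐*(-6) = 6/7)
a = -4 (a = -9 + 5 = -4)
I = -772/3425 (I = (-1544/1370)/5 = (-1544*1/1370)/5 = (⅕)*(-772/685) = -772/3425 ≈ -0.22540)
w(H, y) = 6/7 - 4*H*y (w(H, y) = (-4*H)*y + 6/7 = -4*H*y + 6/7 = 6/7 - 4*H*y)
I*w(38, 26) + 1333 = -772*(6/7 - 4*38*26)/3425 + 1333 = -772*(6/7 - 3952)/3425 + 1333 = -772/3425*(-27658/7) + 1333 = 21351976/23975 + 1333 = 53310651/23975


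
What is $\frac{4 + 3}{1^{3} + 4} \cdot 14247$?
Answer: $\frac{99729}{5} \approx 19946.0$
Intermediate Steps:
$\frac{4 + 3}{1^{3} + 4} \cdot 14247 = \frac{7}{1 + 4} \cdot 14247 = \frac{7}{5} \cdot 14247 = \frac{99729}{5}$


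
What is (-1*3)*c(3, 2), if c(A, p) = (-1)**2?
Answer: -3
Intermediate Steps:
c(A, p) = 1
(-1*3)*c(3, 2) = -1*3*1 = -3*1 = -3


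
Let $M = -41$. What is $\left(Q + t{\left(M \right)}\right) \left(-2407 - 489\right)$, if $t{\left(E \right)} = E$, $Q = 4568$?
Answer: $-13110192$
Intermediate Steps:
$\left(Q + t{\left(M \right)}\right) \left(-2407 - 489\right) = \left(4568 - 41\right) \left(-2407 - 489\right) = 4527 \left(-2896\right) = -13110192$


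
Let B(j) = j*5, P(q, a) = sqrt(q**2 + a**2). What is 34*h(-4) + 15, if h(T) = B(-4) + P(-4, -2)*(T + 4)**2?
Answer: -665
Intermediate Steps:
P(q, a) = sqrt(a**2 + q**2)
B(j) = 5*j
h(T) = -20 + 2*sqrt(5)*(4 + T)**2 (h(T) = 5*(-4) + sqrt((-2)**2 + (-4)**2)*(T + 4)**2 = -20 + sqrt(4 + 16)*(4 + T)**2 = -20 + sqrt(20)*(4 + T)**2 = -20 + (2*sqrt(5))*(4 + T)**2 = -20 + 2*sqrt(5)*(4 + T)**2)
34*h(-4) + 15 = 34*(-20 + 2*sqrt(5)*(4 - 4)**2) + 15 = 34*(-20 + 2*sqrt(5)*0**2) + 15 = 34*(-20 + 2*sqrt(5)*0) + 15 = 34*(-20 + 0) + 15 = 34*(-20) + 15 = -680 + 15 = -665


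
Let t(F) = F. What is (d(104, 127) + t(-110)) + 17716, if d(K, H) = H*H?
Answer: 33735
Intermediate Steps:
d(K, H) = H²
(d(104, 127) + t(-110)) + 17716 = (127² - 110) + 17716 = (16129 - 110) + 17716 = 16019 + 17716 = 33735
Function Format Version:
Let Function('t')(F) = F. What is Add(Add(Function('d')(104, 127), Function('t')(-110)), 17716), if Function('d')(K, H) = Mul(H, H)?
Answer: 33735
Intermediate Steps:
Function('d')(K, H) = Pow(H, 2)
Add(Add(Function('d')(104, 127), Function('t')(-110)), 17716) = Add(Add(Pow(127, 2), -110), 17716) = Add(Add(16129, -110), 17716) = Add(16019, 17716) = 33735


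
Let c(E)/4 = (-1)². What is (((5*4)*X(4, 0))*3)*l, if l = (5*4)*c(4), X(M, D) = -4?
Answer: -19200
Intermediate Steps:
c(E) = 4 (c(E) = 4*(-1)² = 4*1 = 4)
l = 80 (l = (5*4)*4 = 20*4 = 80)
(((5*4)*X(4, 0))*3)*l = (((5*4)*(-4))*3)*80 = ((20*(-4))*3)*80 = -80*3*80 = -240*80 = -19200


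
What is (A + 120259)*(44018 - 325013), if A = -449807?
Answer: 92601340260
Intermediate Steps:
(A + 120259)*(44018 - 325013) = (-449807 + 120259)*(44018 - 325013) = -329548*(-280995) = 92601340260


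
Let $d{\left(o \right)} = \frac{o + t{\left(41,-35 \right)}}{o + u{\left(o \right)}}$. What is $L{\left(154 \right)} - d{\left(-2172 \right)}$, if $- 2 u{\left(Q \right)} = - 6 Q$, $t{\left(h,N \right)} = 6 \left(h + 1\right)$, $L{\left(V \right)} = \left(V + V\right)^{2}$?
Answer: $\frac{17170344}{181} \approx 94864.0$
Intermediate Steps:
$L{\left(V \right)} = 4 V^{2}$ ($L{\left(V \right)} = \left(2 V\right)^{2} = 4 V^{2}$)
$t{\left(h,N \right)} = 6 + 6 h$ ($t{\left(h,N \right)} = 6 \left(1 + h\right) = 6 + 6 h$)
$u{\left(Q \right)} = 3 Q$ ($u{\left(Q \right)} = - \frac{\left(-6\right) Q}{2} = 3 Q$)
$d{\left(o \right)} = \frac{252 + o}{4 o}$ ($d{\left(o \right)} = \frac{o + \left(6 + 6 \cdot 41\right)}{o + 3 o} = \frac{o + \left(6 + 246\right)}{4 o} = \left(o + 252\right) \frac{1}{4 o} = \left(252 + o\right) \frac{1}{4 o} = \frac{252 + o}{4 o}$)
$L{\left(154 \right)} - d{\left(-2172 \right)} = 4 \cdot 154^{2} - \frac{252 - 2172}{4 \left(-2172\right)} = 4 \cdot 23716 - \frac{1}{4} \left(- \frac{1}{2172}\right) \left(-1920\right) = 94864 - \frac{40}{181} = \frac{17170344}{181}$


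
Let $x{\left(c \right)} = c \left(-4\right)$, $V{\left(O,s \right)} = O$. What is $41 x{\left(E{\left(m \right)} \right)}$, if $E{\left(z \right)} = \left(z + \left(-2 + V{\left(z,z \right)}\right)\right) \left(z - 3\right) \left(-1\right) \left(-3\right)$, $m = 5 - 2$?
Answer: $0$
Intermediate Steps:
$m = 3$ ($m = 5 - 2 = 3$)
$E{\left(z \right)} = 3 \left(-3 + z\right) \left(-2 + 2 z\right)$ ($E{\left(z \right)} = \left(z + \left(-2 + z\right)\right) \left(z - 3\right) \left(-1\right) \left(-3\right) = \left(-2 + 2 z\right) \left(-3 + z\right) \left(-1\right) \left(-3\right) = \left(-3 + z\right) \left(-2 + 2 z\right) \left(-1\right) \left(-3\right) = - \left(-3 + z\right) \left(-2 + 2 z\right) \left(-3\right) = 3 \left(-3 + z\right) \left(-2 + 2 z\right)$)
$x{\left(c \right)} = - 4 c$
$41 x{\left(E{\left(m \right)} \right)} = 41 \left(- 4 \left(18 - 72 + 6 \cdot 3^{2}\right)\right) = 41 \left(- 4 \left(18 - 72 + 6 \cdot 9\right)\right) = 41 \left(- 4 \left(18 - 72 + 54\right)\right) = 41 \left(\left(-4\right) 0\right) = 41 \cdot 0 = 0$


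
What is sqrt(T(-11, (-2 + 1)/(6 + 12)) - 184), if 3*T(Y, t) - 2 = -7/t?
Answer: 2*I*sqrt(318)/3 ≈ 11.888*I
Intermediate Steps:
T(Y, t) = 2/3 - 7/(3*t) (T(Y, t) = 2/3 + (-7/t)/3 = 2/3 - 7/(3*t))
sqrt(T(-11, (-2 + 1)/(6 + 12)) - 184) = sqrt((-7 + 2*((-2 + 1)/(6 + 12)))/(3*(((-2 + 1)/(6 + 12)))) - 184) = sqrt((-7 + 2*(-1/18))/(3*((-1/18))) - 184) = sqrt((-7 + 2*(-1*1/18))/(3*((-1*1/18))) - 184) = sqrt((-7 + 2*(-1/18))/(3*(-1/18)) - 184) = sqrt((1/3)*(-18)*(-7 - 1/9) - 184) = sqrt((1/3)*(-18)*(-64/9) - 184) = sqrt(128/3 - 184) = sqrt(-424/3) = 2*I*sqrt(318)/3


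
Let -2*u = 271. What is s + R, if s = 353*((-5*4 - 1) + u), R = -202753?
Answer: -515995/2 ≈ -2.5800e+5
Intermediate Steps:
u = -271/2 (u = -½*271 = -271/2 ≈ -135.50)
s = -110489/2 (s = 353*((-5*4 - 1) - 271/2) = 353*((-20 - 1) - 271/2) = 353*(-21 - 271/2) = 353*(-313/2) = -110489/2 ≈ -55245.)
s + R = -110489/2 - 202753 = -515995/2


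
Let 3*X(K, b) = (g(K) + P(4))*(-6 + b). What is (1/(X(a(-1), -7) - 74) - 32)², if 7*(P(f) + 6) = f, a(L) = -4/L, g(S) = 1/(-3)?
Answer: 9783385921/9541921 ≈ 1025.3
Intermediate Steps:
g(S) = -⅓
P(f) = -6 + f/7
X(K, b) = 242/21 - 121*b/63 (X(K, b) = ((-⅓ + (-6 + (⅐)*4))*(-6 + b))/3 = ((-⅓ + (-6 + 4/7))*(-6 + b))/3 = ((-⅓ - 38/7)*(-6 + b))/3 = (-121*(-6 + b)/21)/3 = (242/7 - 121*b/21)/3 = 242/21 - 121*b/63)
(1/(X(a(-1), -7) - 74) - 32)² = (1/((242/21 - 121/63*(-7)) - 74) - 32)² = (1/((242/21 + 121/9) - 74) - 32)² = (1/(1573/63 - 74) - 32)² = (1/(-3089/63) - 32)² = (-63/3089 - 32)² = (-98911/3089)² = 9783385921/9541921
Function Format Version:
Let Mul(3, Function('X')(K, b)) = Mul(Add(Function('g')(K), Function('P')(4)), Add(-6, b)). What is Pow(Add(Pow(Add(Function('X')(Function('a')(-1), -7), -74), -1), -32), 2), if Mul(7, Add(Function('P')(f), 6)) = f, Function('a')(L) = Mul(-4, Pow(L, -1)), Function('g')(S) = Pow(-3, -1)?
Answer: Rational(9783385921, 9541921) ≈ 1025.3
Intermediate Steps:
Function('g')(S) = Rational(-1, 3)
Function('P')(f) = Add(-6, Mul(Rational(1, 7), f))
Function('X')(K, b) = Add(Rational(242, 21), Mul(Rational(-121, 63), b)) (Function('X')(K, b) = Mul(Rational(1, 3), Mul(Add(Rational(-1, 3), Add(-6, Mul(Rational(1, 7), 4))), Add(-6, b))) = Mul(Rational(1, 3), Mul(Add(Rational(-1, 3), Add(-6, Rational(4, 7))), Add(-6, b))) = Mul(Rational(1, 3), Mul(Add(Rational(-1, 3), Rational(-38, 7)), Add(-6, b))) = Mul(Rational(1, 3), Mul(Rational(-121, 21), Add(-6, b))) = Mul(Rational(1, 3), Add(Rational(242, 7), Mul(Rational(-121, 21), b))) = Add(Rational(242, 21), Mul(Rational(-121, 63), b)))
Pow(Add(Pow(Add(Function('X')(Function('a')(-1), -7), -74), -1), -32), 2) = Pow(Add(Pow(Add(Add(Rational(242, 21), Mul(Rational(-121, 63), -7)), -74), -1), -32), 2) = Pow(Add(Pow(Add(Add(Rational(242, 21), Rational(121, 9)), -74), -1), -32), 2) = Pow(Add(Pow(Add(Rational(1573, 63), -74), -1), -32), 2) = Pow(Add(Pow(Rational(-3089, 63), -1), -32), 2) = Pow(Add(Rational(-63, 3089), -32), 2) = Pow(Rational(-98911, 3089), 2) = Rational(9783385921, 9541921)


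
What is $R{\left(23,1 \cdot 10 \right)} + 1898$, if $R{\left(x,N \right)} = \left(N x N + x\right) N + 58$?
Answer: $25186$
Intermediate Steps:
$R{\left(x,N \right)} = 58 + N \left(x + x N^{2}\right)$ ($R{\left(x,N \right)} = \left(x N^{2} + x\right) N + 58 = \left(x + x N^{2}\right) N + 58 = N \left(x + x N^{2}\right) + 58 = 58 + N \left(x + x N^{2}\right)$)
$R{\left(23,1 \cdot 10 \right)} + 1898 = \left(58 + 1 \cdot 10 \cdot 23 + 23 \left(1 \cdot 10\right)^{3}\right) + 1898 = \left(58 + 10 \cdot 23 + 23 \cdot 10^{3}\right) + 1898 = \left(58 + 230 + 23 \cdot 1000\right) + 1898 = \left(58 + 230 + 23000\right) + 1898 = 23288 + 1898 = 25186$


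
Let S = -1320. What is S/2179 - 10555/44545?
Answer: -16359749/19412711 ≈ -0.84273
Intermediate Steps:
S/2179 - 10555/44545 = -1320/2179 - 10555/44545 = -1320*1/2179 - 10555*1/44545 = -1320/2179 - 2111/8909 = -16359749/19412711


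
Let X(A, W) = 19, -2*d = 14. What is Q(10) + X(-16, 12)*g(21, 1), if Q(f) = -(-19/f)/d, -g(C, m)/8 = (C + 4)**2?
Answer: -6650019/70 ≈ -95000.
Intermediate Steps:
d = -7 (d = -1/2*14 = -7)
g(C, m) = -8*(4 + C)**2 (g(C, m) = -8*(C + 4)**2 = -8*(4 + C)**2)
Q(f) = -19/(7*f) (Q(f) = -(-19/f)/(-7) = -(-19/f)*(-1)/7 = -19/(7*f))
Q(10) + X(-16, 12)*g(21, 1) = -19/7/10 + 19*(-8*(4 + 21)**2) = -19/7*1/10 + 19*(-8*25**2) = -19/70 + 19*(-8*625) = -19/70 + 19*(-5000) = -19/70 - 95000 = -6650019/70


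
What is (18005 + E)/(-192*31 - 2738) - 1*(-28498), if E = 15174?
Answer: 247614441/8690 ≈ 28494.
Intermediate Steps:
(18005 + E)/(-192*31 - 2738) - 1*(-28498) = (18005 + 15174)/(-192*31 - 2738) - 1*(-28498) = 33179/(-5952 - 2738) + 28498 = 33179/(-8690) + 28498 = 33179*(-1/8690) + 28498 = -33179/8690 + 28498 = 247614441/8690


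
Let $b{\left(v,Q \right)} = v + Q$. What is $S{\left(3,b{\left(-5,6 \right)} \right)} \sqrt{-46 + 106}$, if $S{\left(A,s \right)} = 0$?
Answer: $0$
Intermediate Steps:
$b{\left(v,Q \right)} = Q + v$
$S{\left(3,b{\left(-5,6 \right)} \right)} \sqrt{-46 + 106} = 0 \sqrt{-46 + 106} = 0 \sqrt{60} = 0 \cdot 2 \sqrt{15} = 0$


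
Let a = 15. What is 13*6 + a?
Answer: 93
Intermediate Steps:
13*6 + a = 13*6 + 15 = 78 + 15 = 93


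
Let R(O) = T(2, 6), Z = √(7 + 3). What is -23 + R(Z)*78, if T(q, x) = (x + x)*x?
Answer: 5593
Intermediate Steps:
Z = √10 ≈ 3.1623
T(q, x) = 2*x² (T(q, x) = (2*x)*x = 2*x²)
R(O) = 72 (R(O) = 2*6² = 2*36 = 72)
-23 + R(Z)*78 = -23 + 72*78 = -23 + 5616 = 5593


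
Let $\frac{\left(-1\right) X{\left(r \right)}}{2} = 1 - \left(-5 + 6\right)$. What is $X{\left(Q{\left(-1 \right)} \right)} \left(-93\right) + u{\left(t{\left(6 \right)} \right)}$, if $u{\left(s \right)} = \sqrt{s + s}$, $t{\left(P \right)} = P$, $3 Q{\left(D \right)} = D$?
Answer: $2 \sqrt{3} \approx 3.4641$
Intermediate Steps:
$Q{\left(D \right)} = \frac{D}{3}$
$X{\left(r \right)} = 0$ ($X{\left(r \right)} = - 2 \left(1 - \left(-5 + 6\right)\right) = - 2 \left(1 - 1\right) = \left(-2\right) 0 = 0$)
$u{\left(s \right)} = \sqrt{2} \sqrt{s}$ ($u{\left(s \right)} = \sqrt{2 s} = \sqrt{2} \sqrt{s}$)
$X{\left(Q{\left(-1 \right)} \right)} \left(-93\right) + u{\left(t{\left(6 \right)} \right)} = 0 \left(-93\right) + \sqrt{2} \sqrt{6} = 0 + 2 \sqrt{3} = 2 \sqrt{3}$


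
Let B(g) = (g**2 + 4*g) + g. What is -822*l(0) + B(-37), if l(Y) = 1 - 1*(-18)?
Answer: -14434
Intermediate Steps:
B(g) = g**2 + 5*g
l(Y) = 19 (l(Y) = 1 + 18 = 19)
-822*l(0) + B(-37) = -822*19 - 37*(5 - 37) = -15618 - 37*(-32) = -15618 + 1184 = -14434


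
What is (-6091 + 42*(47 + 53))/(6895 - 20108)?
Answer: 1891/13213 ≈ 0.14312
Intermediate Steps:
(-6091 + 42*(47 + 53))/(6895 - 20108) = (-6091 + 42*100)/(-13213) = (-6091 + 4200)*(-1/13213) = -1891*(-1/13213) = 1891/13213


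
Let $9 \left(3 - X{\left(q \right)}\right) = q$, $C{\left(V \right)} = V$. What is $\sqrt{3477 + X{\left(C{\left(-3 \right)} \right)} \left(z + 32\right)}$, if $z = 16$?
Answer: $\sqrt{3637} \approx 60.308$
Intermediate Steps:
$X{\left(q \right)} = 3 - \frac{q}{9}$
$\sqrt{3477 + X{\left(C{\left(-3 \right)} \right)} \left(z + 32\right)} = \sqrt{3477 + \left(3 - - \frac{1}{3}\right) \left(16 + 32\right)} = \sqrt{3477 + \left(3 + \frac{1}{3}\right) 48} = \sqrt{3477 + \frac{10}{3} \cdot 48} = \sqrt{3477 + 160} = \sqrt{3637}$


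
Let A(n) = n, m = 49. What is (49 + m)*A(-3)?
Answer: -294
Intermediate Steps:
(49 + m)*A(-3) = (49 + 49)*(-3) = 98*(-3) = -294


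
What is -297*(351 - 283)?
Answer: -20196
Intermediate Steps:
-297*(351 - 283) = -297*68 = -20196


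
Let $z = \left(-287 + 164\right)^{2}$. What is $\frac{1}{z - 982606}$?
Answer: $- \frac{1}{967477} \approx -1.0336 \cdot 10^{-6}$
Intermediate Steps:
$z = 15129$ ($z = \left(-123\right)^{2} = 15129$)
$\frac{1}{z - 982606} = \frac{1}{15129 - 982606} = \frac{1}{-967477} = - \frac{1}{967477}$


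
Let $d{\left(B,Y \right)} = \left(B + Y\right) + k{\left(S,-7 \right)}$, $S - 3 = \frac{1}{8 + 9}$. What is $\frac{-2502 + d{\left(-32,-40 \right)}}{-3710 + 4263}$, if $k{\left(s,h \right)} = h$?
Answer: $- \frac{2581}{553} \approx -4.6673$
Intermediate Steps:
$S = \frac{52}{17}$ ($S = 3 + \frac{1}{8 + 9} = 3 + \frac{1}{17} = \frac{52}{17} \approx 3.0588$)
$d{\left(B,Y \right)} = -7 + B + Y$ ($d{\left(B,Y \right)} = \left(B + Y\right) - 7 = -7 + B + Y$)
$\frac{-2502 + d{\left(-32,-40 \right)}}{-3710 + 4263} = \frac{-2502 - 79}{-3710 + 4263} = \frac{-2502 - 79}{553} = \left(-2581\right) \frac{1}{553} = - \frac{2581}{553}$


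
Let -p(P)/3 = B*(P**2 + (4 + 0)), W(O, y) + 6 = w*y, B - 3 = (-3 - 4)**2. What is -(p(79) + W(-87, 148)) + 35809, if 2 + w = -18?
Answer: 1012995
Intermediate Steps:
w = -20 (w = -2 - 18 = -20)
B = 52 (B = 3 + (-3 - 4)**2 = 3 + (-7)**2 = 3 + 49 = 52)
W(O, y) = -6 - 20*y
p(P) = -624 - 156*P**2 (p(P) = -156*(P**2 + (4 + 0)) = -156*(P**2 + 4) = -156*(4 + P**2) = -3*(208 + 52*P**2) = -624 - 156*P**2)
-(p(79) + W(-87, 148)) + 35809 = -((-624 - 156*79**2) + (-6 - 20*148)) + 35809 = -((-624 - 156*6241) + (-6 - 2960)) + 35809 = -((-624 - 973596) - 2966) + 35809 = -(-974220 - 2966) + 35809 = -1*(-977186) + 35809 = 977186 + 35809 = 1012995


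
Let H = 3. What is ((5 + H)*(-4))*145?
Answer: -4640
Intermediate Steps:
((5 + H)*(-4))*145 = ((5 + 3)*(-4))*145 = (8*(-4))*145 = -32*145 = -4640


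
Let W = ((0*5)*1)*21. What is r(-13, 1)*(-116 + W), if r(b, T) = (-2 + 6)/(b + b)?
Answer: 232/13 ≈ 17.846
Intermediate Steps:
W = 0 (W = (0*1)*21 = 0*21 = 0)
r(b, T) = 2/b (r(b, T) = 4/((2*b)) = 4*(1/(2*b)) = 2/b)
r(-13, 1)*(-116 + W) = (2/(-13))*(-116 + 0) = (2*(-1/13))*(-116) = -2/13*(-116) = 232/13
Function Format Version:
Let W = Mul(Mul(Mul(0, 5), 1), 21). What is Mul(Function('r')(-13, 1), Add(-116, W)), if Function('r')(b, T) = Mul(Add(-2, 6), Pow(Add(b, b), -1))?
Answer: Rational(232, 13) ≈ 17.846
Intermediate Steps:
W = 0 (W = Mul(Mul(0, 1), 21) = Mul(0, 21) = 0)
Function('r')(b, T) = Mul(2, Pow(b, -1)) (Function('r')(b, T) = Mul(4, Pow(Mul(2, b), -1)) = Mul(4, Mul(Rational(1, 2), Pow(b, -1))) = Mul(2, Pow(b, -1)))
Mul(Function('r')(-13, 1), Add(-116, W)) = Mul(Mul(2, Pow(-13, -1)), Add(-116, 0)) = Mul(Mul(2, Rational(-1, 13)), -116) = Mul(Rational(-2, 13), -116) = Rational(232, 13)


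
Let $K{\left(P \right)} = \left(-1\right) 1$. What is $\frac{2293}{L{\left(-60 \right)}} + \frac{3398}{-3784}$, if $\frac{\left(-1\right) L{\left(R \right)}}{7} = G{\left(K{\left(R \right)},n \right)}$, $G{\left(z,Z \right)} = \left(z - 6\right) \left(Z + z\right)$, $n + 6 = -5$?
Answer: $- \frac{667171}{139062} \approx -4.7977$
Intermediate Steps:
$n = -11$ ($n = -6 - 5 = -11$)
$K{\left(P \right)} = -1$
$G{\left(z,Z \right)} = \left(-6 + z\right) \left(Z + z\right)$
$L{\left(R \right)} = -588$ ($L{\left(R \right)} = - 7 \left(\left(-1\right)^{2} - -66 - -6 - -11\right) = - 7 \left(1 + 66 + 6 + 11\right) = \left(-7\right) 84 = -588$)
$\frac{2293}{L{\left(-60 \right)}} + \frac{3398}{-3784} = \frac{2293}{-588} + \frac{3398}{-3784} = 2293 \left(- \frac{1}{588}\right) + 3398 \left(- \frac{1}{3784}\right) = - \frac{2293}{588} - \frac{1699}{1892} = - \frac{667171}{139062}$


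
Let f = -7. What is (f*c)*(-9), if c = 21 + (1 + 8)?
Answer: 1890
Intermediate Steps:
c = 30 (c = 21 + 9 = 30)
(f*c)*(-9) = -7*30*(-9) = -210*(-9) = 1890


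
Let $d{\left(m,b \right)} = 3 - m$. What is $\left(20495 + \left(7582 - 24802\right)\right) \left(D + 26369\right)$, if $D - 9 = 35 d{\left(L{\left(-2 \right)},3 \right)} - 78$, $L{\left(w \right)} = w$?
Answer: $86705625$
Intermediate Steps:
$D = 106$ ($D = 9 - \left(78 - 35 \left(3 - -2\right)\right) = 9 - \left(78 - 35 \left(3 + 2\right)\right) = 9 + \left(35 \cdot 5 - 78\right) = 9 + \left(175 - 78\right) = 9 + 97 = 106$)
$\left(20495 + \left(7582 - 24802\right)\right) \left(D + 26369\right) = \left(20495 + \left(7582 - 24802\right)\right) \left(106 + 26369\right) = \left(20495 + \left(7582 - 24802\right)\right) 26475 = \left(20495 - 17220\right) 26475 = 3275 \cdot 26475 = 86705625$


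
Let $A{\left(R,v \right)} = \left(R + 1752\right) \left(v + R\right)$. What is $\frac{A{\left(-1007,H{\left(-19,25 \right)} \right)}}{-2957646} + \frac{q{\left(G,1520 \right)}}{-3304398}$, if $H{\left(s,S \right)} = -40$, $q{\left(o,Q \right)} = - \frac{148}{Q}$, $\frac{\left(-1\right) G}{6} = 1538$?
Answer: $\frac{163240418616917}{618971836716840} \approx 0.26373$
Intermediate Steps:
$G = -9228$ ($G = \left(-6\right) 1538 = -9228$)
$A{\left(R,v \right)} = \left(1752 + R\right) \left(R + v\right)$
$\frac{A{\left(-1007,H{\left(-19,25 \right)} \right)}}{-2957646} + \frac{q{\left(G,1520 \right)}}{-3304398} = \frac{\left(-1007\right)^{2} + 1752 \left(-1007\right) + 1752 \left(-40\right) - -40280}{-2957646} + \frac{\left(-148\right) \frac{1}{1520}}{-3304398} = \left(1014049 - 1764264 - 70080 + 40280\right) \left(- \frac{1}{2957646}\right) + \left(-148\right) \frac{1}{1520} \left(- \frac{1}{3304398}\right) = \left(-780015\right) \left(- \frac{1}{2957646}\right) - - \frac{37}{1255671240} = \frac{260005}{985882} + \frac{37}{1255671240} = \frac{163240418616917}{618971836716840}$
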